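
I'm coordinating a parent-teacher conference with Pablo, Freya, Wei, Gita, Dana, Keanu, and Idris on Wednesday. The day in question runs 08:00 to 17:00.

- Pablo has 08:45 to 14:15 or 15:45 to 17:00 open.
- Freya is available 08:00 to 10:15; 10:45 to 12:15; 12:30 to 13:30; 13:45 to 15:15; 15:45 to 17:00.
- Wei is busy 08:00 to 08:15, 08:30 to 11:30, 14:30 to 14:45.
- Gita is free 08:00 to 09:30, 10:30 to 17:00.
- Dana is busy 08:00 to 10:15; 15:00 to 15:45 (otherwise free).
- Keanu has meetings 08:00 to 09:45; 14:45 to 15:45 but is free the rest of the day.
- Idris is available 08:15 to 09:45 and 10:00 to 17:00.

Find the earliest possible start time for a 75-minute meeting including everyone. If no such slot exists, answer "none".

15:45

Pablo free: 08:45-14:15, 15:45-17:00.
Freya free: 08:00-10:15, 10:45-12:15, 12:30-13:30, 13:45-15:15, 15:45-17:00.
Wei free: 08:15-08:30, 11:30-14:30, 14:45-17:00 (invert busy blocks within the working day).
Gita free: 08:00-09:30, 10:30-17:00.
Dana free: 10:15-15:00, 15:45-17:00 (invert busy blocks within the working day).
Keanu free: 09:45-14:45, 15:45-17:00 (invert busy blocks within the working day).
Idris free: 08:15-09:45, 10:00-17:00.
Pablo ∩ Freya: 08:45-10:15, 10:45-12:15, 12:30-13:30, 13:45-14:15, 15:45-17:00.
Pablo ∩ Freya ∩ Wei: 11:30-12:15, 12:30-13:30, 13:45-14:15, 15:45-17:00.
Pablo ∩ Freya ∩ Wei ∩ Gita: 11:30-12:15, 12:30-13:30, 13:45-14:15, 15:45-17:00.
Pablo ∩ Freya ∩ Wei ∩ Gita ∩ Dana: 11:30-12:15, 12:30-13:30, 13:45-14:15, 15:45-17:00.
Pablo ∩ Freya ∩ Wei ∩ Gita ∩ Dana ∩ Keanu: 11:30-12:15, 12:30-13:30, 13:45-14:15, 15:45-17:00.
Pablo ∩ Freya ∩ Wei ∩ Gita ∩ Dana ∩ Keanu ∩ Idris: 11:30-12:15, 12:30-13:30, 13:45-14:15, 15:45-17:00.
The first common window of at least 75 minutes is 15:45-17:00, so the earliest start is 15:45.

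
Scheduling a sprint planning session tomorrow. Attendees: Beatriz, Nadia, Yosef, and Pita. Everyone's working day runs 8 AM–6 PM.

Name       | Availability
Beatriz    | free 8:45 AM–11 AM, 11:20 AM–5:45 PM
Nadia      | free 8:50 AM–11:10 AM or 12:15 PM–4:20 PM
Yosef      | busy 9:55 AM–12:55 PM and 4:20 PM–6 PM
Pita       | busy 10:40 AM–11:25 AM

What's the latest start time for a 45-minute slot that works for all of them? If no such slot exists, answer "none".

15:35

Beatriz free: 08:45-11:00, 11:20-17:45.
Nadia free: 08:50-11:10, 12:15-16:20.
Yosef free: 08:00-09:55, 12:55-16:20 (invert busy blocks within the working day).
Pita free: 08:00-10:40, 11:25-18:00 (invert busy blocks within the working day).
Beatriz ∩ Nadia: 08:50-11:00, 12:15-16:20.
Beatriz ∩ Nadia ∩ Yosef: 08:50-09:55, 12:55-16:20.
Beatriz ∩ Nadia ∩ Yosef ∩ Pita: 08:50-09:55, 12:55-16:20.
The last common window of at least 45 minutes is 12:55-16:20; a 45-minute meeting can start as late as 15:35 and still end by 16:20.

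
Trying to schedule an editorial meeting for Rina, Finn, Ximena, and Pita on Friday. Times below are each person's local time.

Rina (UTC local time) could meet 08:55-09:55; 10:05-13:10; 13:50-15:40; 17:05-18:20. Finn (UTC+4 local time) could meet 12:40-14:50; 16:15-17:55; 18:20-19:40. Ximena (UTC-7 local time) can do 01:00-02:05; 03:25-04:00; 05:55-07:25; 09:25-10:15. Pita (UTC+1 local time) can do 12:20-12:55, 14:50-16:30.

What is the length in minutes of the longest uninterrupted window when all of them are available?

5

Rina in UTC: 08:55-09:55, 10:05-13:10, 13:50-15:40, 17:05-18:20.
Finn in UTC: 08:40-10:50, 12:15-13:55, 14:20-15:40 (subtract 4h to convert from UTC+4).
Ximena in UTC: 08:00-09:05, 10:25-11:00, 12:55-14:25, 16:25-17:15 (add 7h to convert from UTC-7).
Pita in UTC: 11:20-11:55, 13:50-15:30 (subtract 1h to convert from UTC+1).
Rina ∩ Finn: 08:55-09:55, 10:05-10:50, 12:15-13:10, 13:50-13:55, 14:20-15:40.
Rina ∩ Finn ∩ Ximena: 08:55-09:05, 10:25-10:50, 12:55-13:10, 13:50-13:55, 14:20-14:25.
Rina ∩ Finn ∩ Ximena ∩ Pita: 13:50-13:55, 14:20-14:25.
So the common availability across everyone is 13:50-13:55, 14:20-14:25.
The longest is 13:50-13:55 at 5 minutes.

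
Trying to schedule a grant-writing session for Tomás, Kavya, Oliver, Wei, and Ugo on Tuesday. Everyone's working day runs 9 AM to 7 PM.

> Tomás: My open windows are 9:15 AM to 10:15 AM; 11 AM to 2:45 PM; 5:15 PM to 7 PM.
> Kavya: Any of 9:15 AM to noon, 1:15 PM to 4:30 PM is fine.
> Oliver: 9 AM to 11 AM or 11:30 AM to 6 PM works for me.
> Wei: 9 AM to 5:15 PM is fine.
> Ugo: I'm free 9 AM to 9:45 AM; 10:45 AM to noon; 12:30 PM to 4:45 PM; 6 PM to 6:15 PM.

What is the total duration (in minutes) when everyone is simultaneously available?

Tomás ∩ Kavya: 09:15-10:15, 11:00-12:00, 13:15-14:45.
Tomás ∩ Kavya ∩ Oliver: 09:15-10:15, 11:30-12:00, 13:15-14:45.
Tomás ∩ Kavya ∩ Oliver ∩ Wei: 09:15-10:15, 11:30-12:00, 13:15-14:45.
Tomás ∩ Kavya ∩ Oliver ∩ Wei ∩ Ugo: 09:15-09:45, 11:30-12:00, 13:15-14:45.
Summing the common windows: 30 + 30 + 90 = 150 minutes.

150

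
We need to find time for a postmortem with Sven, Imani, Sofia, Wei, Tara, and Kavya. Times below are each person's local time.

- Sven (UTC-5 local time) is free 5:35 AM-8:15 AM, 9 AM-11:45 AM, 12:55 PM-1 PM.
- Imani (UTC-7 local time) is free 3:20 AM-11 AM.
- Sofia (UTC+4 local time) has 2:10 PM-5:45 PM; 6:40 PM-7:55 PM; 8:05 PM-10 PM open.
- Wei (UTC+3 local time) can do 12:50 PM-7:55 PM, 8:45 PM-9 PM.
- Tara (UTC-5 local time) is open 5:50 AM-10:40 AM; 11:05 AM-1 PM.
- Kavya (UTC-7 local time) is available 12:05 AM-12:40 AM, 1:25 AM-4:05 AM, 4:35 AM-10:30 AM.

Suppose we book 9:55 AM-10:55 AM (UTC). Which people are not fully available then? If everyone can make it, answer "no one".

Sven in UTC: 10:35-13:15, 14:00-16:45, 17:55-18:00 (add 5h to convert from UTC-5).
Imani in UTC: 10:20-18:00 (add 7h to convert from UTC-7).
Sofia in UTC: 10:10-13:45, 14:40-15:55, 16:05-18:00 (subtract 4h to convert from UTC+4).
Wei in UTC: 09:50-16:55, 17:45-18:00 (subtract 3h to convert from UTC+3).
Tara in UTC: 10:50-15:40, 16:05-18:00 (add 5h to convert from UTC-5).
Kavya in UTC: 07:05-07:40, 08:25-11:05, 11:35-17:30 (add 7h to convert from UTC-7).
Sven: not fully free for 09:55-10:55. Imani: not fully free for 09:55-10:55. Sofia: not fully free for 09:55-10:55. Wei: free for 09:55-10:55. Tara: not fully free for 09:55-10:55. Kavya: free for 09:55-10:55.

Imani, Sofia, Sven, Tara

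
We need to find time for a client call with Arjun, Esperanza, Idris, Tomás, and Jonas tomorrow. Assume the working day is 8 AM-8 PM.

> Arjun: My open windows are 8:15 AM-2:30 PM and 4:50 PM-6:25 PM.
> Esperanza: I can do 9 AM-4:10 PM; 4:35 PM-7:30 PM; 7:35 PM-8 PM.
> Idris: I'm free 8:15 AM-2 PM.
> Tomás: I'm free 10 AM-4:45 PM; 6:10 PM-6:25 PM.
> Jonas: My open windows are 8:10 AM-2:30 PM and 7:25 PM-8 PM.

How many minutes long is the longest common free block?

240

Arjun ∩ Esperanza: 09:00-14:30, 16:50-18:25.
Arjun ∩ Esperanza ∩ Idris: 09:00-14:00.
Arjun ∩ Esperanza ∩ Idris ∩ Tomás: 10:00-14:00.
Arjun ∩ Esperanza ∩ Idris ∩ Tomás ∩ Jonas: 10:00-14:00.
Those are the intersection windows.
The longest is 10:00-14:00 at 240 minutes.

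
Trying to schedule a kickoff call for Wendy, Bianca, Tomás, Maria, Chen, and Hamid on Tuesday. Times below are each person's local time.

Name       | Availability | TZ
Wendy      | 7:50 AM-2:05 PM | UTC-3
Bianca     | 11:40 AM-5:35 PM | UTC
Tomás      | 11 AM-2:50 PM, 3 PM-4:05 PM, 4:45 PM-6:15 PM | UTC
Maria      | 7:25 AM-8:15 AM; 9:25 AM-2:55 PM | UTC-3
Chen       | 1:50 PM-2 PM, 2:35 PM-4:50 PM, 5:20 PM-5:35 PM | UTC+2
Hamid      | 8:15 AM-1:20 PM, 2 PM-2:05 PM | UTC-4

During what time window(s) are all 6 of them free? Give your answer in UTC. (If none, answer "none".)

Wendy in UTC: 10:50-17:05 (add 3h to convert from UTC-3).
Bianca in UTC: 11:40-17:35.
Tomás in UTC: 11:00-14:50, 15:00-16:05, 16:45-18:15.
Maria in UTC: 10:25-11:15, 12:25-17:55 (add 3h to convert from UTC-3).
Chen in UTC: 11:50-12:00, 12:35-14:50, 15:20-15:35 (subtract 2h to convert from UTC+2).
Hamid in UTC: 12:15-17:20, 18:00-18:05 (add 4h to convert from UTC-4).
Wendy ∩ Bianca: 11:40-17:05.
Wendy ∩ Bianca ∩ Tomás: 11:40-14:50, 15:00-16:05, 16:45-17:05.
Wendy ∩ Bianca ∩ Tomás ∩ Maria: 12:25-14:50, 15:00-16:05, 16:45-17:05.
Wendy ∩ Bianca ∩ Tomás ∩ Maria ∩ Chen: 12:35-14:50, 15:20-15:35.
Wendy ∩ Bianca ∩ Tomás ∩ Maria ∩ Chen ∩ Hamid: 12:35-14:50, 15:20-15:35.

12:35-14:50, 15:20-15:35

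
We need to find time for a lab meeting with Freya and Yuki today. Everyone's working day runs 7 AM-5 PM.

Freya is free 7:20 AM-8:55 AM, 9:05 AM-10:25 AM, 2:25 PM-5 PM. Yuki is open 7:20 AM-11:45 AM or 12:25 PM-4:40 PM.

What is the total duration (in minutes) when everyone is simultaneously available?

Freya ∩ Yuki: 07:20-08:55, 09:05-10:25, 14:25-16:40.
Those are the intersection windows.
Summing the common windows: 95 + 80 + 135 = 310 minutes.

310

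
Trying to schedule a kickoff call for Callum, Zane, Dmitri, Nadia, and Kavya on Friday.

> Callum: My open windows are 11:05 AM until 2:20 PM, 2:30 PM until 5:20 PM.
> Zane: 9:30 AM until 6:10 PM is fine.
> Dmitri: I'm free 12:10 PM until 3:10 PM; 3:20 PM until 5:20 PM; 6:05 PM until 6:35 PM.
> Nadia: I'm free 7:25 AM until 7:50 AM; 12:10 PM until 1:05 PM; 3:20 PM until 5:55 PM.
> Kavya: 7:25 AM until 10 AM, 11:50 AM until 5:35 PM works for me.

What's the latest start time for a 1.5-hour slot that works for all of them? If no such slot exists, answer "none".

Callum ∩ Zane: 11:05-14:20, 14:30-17:20.
Callum ∩ Zane ∩ Dmitri: 12:10-14:20, 14:30-15:10, 15:20-17:20.
Callum ∩ Zane ∩ Dmitri ∩ Nadia: 12:10-13:05, 15:20-17:20.
Callum ∩ Zane ∩ Dmitri ∩ Nadia ∩ Kavya: 12:10-13:05, 15:20-17:20.
Those are the intersection windows.
The last common window of at least 90 minutes is 15:20-17:20; a 90-minute meeting can start as late as 15:50 and still end by 17:20.

15:50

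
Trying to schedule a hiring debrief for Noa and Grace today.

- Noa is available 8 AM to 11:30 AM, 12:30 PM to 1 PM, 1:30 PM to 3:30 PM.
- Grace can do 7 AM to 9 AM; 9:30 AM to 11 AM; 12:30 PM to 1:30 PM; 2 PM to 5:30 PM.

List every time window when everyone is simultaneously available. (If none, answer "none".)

Noa ∩ Grace: 08:00-09:00, 09:30-11:00, 12:30-13:00, 14:00-15:30.

08:00-09:00, 09:30-11:00, 12:30-13:00, 14:00-15:30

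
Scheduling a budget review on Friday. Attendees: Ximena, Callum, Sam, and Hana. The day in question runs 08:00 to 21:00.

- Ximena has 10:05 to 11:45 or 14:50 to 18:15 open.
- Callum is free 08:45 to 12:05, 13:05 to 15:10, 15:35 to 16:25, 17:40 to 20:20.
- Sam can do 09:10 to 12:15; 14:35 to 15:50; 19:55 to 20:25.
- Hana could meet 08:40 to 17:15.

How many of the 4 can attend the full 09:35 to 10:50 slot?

3

Callum, Sam, and Hana can make the full 09:35-10:50 slot — that's 3.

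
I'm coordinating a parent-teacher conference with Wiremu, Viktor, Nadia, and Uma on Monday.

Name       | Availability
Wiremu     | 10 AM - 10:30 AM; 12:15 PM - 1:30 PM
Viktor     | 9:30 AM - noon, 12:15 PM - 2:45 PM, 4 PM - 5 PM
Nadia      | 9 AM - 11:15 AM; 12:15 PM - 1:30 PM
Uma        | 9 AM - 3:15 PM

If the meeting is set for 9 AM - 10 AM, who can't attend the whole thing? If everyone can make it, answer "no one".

Wiremu: not fully free for 09:00-10:00. Viktor: not fully free for 09:00-10:00. Nadia: free for 09:00-10:00. Uma: free for 09:00-10:00.

Viktor, Wiremu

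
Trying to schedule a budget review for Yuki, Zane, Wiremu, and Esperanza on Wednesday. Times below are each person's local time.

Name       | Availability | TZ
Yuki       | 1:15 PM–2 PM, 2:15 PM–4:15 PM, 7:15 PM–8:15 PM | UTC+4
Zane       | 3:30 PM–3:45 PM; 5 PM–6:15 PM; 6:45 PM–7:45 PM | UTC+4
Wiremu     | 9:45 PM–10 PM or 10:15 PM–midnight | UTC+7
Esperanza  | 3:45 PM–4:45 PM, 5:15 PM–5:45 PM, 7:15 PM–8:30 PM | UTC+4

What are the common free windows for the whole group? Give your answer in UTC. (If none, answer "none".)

Yuki in UTC: 09:15-10:00, 10:15-12:15, 15:15-16:15 (subtract 4h to convert from UTC+4).
Zane in UTC: 11:30-11:45, 13:00-14:15, 14:45-15:45 (subtract 4h to convert from UTC+4).
Wiremu in UTC: 14:45-15:00, 15:15-17:00 (subtract 7h to convert from UTC+7).
Esperanza in UTC: 11:45-12:45, 13:15-13:45, 15:15-16:30 (subtract 4h to convert from UTC+4).
Yuki ∩ Zane: 11:30-11:45, 15:15-15:45.
Yuki ∩ Zane ∩ Wiremu: 15:15-15:45.
Yuki ∩ Zane ∩ Wiremu ∩ Esperanza: 15:15-15:45.
So the common availability across everyone is 15:15-15:45.

15:15-15:45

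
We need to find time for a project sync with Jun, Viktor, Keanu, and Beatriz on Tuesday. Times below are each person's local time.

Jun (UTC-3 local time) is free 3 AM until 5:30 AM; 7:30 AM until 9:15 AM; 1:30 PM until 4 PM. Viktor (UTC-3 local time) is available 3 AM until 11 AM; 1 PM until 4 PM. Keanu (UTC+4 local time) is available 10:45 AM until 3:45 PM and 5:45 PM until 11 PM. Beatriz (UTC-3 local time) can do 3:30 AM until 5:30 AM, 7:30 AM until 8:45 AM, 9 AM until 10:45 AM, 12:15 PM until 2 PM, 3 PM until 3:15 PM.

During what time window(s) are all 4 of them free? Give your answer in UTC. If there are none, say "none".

06:45-08:30, 10:30-11:45, 16:30-17:00, 18:00-18:15

Jun in UTC: 06:00-08:30, 10:30-12:15, 16:30-19:00 (add 3h to convert from UTC-3).
Viktor in UTC: 06:00-14:00, 16:00-19:00 (add 3h to convert from UTC-3).
Keanu in UTC: 06:45-11:45, 13:45-19:00 (subtract 4h to convert from UTC+4).
Beatriz in UTC: 06:30-08:30, 10:30-11:45, 12:00-13:45, 15:15-17:00, 18:00-18:15 (add 3h to convert from UTC-3).
Jun ∩ Viktor: 06:00-08:30, 10:30-12:15, 16:30-19:00.
Jun ∩ Viktor ∩ Keanu: 06:45-08:30, 10:30-11:45, 16:30-19:00.
Jun ∩ Viktor ∩ Keanu ∩ Beatriz: 06:45-08:30, 10:30-11:45, 16:30-17:00, 18:00-18:15.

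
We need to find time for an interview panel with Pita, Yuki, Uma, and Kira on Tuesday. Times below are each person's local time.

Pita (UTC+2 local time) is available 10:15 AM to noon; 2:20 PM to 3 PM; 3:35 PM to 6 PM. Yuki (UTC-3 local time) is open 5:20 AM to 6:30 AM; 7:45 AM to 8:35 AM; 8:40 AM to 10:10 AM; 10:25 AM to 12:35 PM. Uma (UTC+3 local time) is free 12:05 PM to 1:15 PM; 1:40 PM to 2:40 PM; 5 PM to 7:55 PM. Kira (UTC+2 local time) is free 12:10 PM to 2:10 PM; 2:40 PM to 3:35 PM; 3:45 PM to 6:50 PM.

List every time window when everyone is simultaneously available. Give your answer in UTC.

Pita in UTC: 08:15-10:00, 12:20-13:00, 13:35-16:00 (subtract 2h to convert from UTC+2).
Yuki in UTC: 08:20-09:30, 10:45-11:35, 11:40-13:10, 13:25-15:35 (add 3h to convert from UTC-3).
Uma in UTC: 09:05-10:15, 10:40-11:40, 14:00-16:55 (subtract 3h to convert from UTC+3).
Kira in UTC: 10:10-12:10, 12:40-13:35, 13:45-16:50 (subtract 2h to convert from UTC+2).
Pita ∩ Yuki: 08:20-09:30, 12:20-13:00, 13:35-15:35.
Pita ∩ Yuki ∩ Uma: 09:05-09:30, 14:00-15:35.
Pita ∩ Yuki ∩ Uma ∩ Kira: 14:00-15:35.

14:00-15:35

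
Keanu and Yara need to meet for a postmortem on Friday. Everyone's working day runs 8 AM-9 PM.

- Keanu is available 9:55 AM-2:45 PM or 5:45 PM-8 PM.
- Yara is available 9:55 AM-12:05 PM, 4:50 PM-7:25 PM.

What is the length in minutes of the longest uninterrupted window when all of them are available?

130

Keanu ∩ Yara: 09:55-12:05, 17:45-19:25.
The longest is 09:55-12:05 at 130 minutes.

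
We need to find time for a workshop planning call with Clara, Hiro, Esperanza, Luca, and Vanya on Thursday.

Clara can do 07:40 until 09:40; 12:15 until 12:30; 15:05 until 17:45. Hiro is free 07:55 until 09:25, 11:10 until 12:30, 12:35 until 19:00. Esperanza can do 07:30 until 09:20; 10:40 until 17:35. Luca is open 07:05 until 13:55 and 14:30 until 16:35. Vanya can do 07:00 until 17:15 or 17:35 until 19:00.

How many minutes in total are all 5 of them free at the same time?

190

Clara ∩ Hiro: 07:55-09:25, 12:15-12:30, 15:05-17:45.
Clara ∩ Hiro ∩ Esperanza: 07:55-09:20, 12:15-12:30, 15:05-17:35.
Clara ∩ Hiro ∩ Esperanza ∩ Luca: 07:55-09:20, 12:15-12:30, 15:05-16:35.
Clara ∩ Hiro ∩ Esperanza ∩ Luca ∩ Vanya: 07:55-09:20, 12:15-12:30, 15:05-16:35.
Summing the common windows: 85 + 15 + 90 = 190 minutes.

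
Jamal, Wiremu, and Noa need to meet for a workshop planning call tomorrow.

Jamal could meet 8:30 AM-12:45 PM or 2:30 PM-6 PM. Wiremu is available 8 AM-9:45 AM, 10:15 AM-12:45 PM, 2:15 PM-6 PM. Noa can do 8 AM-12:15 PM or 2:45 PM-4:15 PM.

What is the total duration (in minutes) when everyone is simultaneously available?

285

Jamal ∩ Wiremu: 08:30-09:45, 10:15-12:45, 14:30-18:00.
Jamal ∩ Wiremu ∩ Noa: 08:30-09:45, 10:15-12:15, 14:45-16:15.
Those are the intersection windows.
Summing the common windows: 75 + 120 + 90 = 285 minutes.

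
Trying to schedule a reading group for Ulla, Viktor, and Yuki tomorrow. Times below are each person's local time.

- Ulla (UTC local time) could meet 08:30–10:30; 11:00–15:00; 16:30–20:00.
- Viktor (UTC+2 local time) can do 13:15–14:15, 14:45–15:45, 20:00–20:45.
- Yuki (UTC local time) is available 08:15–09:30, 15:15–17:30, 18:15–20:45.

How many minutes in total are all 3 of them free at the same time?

30

Ulla in UTC: 08:30-10:30, 11:00-15:00, 16:30-20:00.
Viktor in UTC: 11:15-12:15, 12:45-13:45, 18:00-18:45 (subtract 2h to convert from UTC+2).
Yuki in UTC: 08:15-09:30, 15:15-17:30, 18:15-20:45.
Ulla ∩ Viktor: 11:15-12:15, 12:45-13:45, 18:00-18:45.
Ulla ∩ Viktor ∩ Yuki: 18:15-18:45.
So the common availability across everyone is 18:15-18:45.
That's a single block of 30 minutes.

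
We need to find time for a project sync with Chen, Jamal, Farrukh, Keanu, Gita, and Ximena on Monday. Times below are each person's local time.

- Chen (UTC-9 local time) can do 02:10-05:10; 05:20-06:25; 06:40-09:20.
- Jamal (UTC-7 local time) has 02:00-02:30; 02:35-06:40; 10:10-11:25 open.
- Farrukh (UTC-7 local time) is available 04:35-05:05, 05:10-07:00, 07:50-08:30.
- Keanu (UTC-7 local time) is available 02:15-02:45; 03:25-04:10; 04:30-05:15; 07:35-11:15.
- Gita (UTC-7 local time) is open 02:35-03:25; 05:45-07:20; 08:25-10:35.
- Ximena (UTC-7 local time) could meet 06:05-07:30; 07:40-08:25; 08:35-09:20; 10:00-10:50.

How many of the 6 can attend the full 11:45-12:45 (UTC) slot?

Chen in UTC: 11:10-14:10, 14:20-15:25, 15:40-18:20 (add 9h to convert from UTC-9).
Jamal in UTC: 09:00-09:30, 09:35-13:40, 17:10-18:25 (add 7h to convert from UTC-7).
Farrukh in UTC: 11:35-12:05, 12:10-14:00, 14:50-15:30 (add 7h to convert from UTC-7).
Keanu in UTC: 09:15-09:45, 10:25-11:10, 11:30-12:15, 14:35-18:15 (add 7h to convert from UTC-7).
Gita in UTC: 09:35-10:25, 12:45-14:20, 15:25-17:35 (add 7h to convert from UTC-7).
Ximena in UTC: 13:05-14:30, 14:40-15:25, 15:35-16:20, 17:00-17:50 (add 7h to convert from UTC-7).
Chen and Jamal can make the full 11:45-12:45 slot — that's 2.

2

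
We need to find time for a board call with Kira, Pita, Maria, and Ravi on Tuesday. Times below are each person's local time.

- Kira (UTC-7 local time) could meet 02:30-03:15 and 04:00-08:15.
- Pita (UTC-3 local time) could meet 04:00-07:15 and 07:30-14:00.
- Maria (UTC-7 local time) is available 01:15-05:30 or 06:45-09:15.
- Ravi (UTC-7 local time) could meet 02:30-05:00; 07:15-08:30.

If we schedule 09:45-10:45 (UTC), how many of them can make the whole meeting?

2

Kira in UTC: 09:30-10:15, 11:00-15:15 (add 7h to convert from UTC-7).
Pita in UTC: 07:00-10:15, 10:30-17:00 (add 3h to convert from UTC-3).
Maria in UTC: 08:15-12:30, 13:45-16:15 (add 7h to convert from UTC-7).
Ravi in UTC: 09:30-12:00, 14:15-15:30 (add 7h to convert from UTC-7).
Maria and Ravi can make the full 09:45-10:45 slot — that's 2.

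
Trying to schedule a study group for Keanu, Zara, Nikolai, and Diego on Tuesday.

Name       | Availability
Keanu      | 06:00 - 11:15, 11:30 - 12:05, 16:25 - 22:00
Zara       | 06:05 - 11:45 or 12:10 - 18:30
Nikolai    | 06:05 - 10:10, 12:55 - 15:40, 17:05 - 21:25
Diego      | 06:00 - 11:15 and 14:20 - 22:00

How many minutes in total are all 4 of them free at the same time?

330

Keanu ∩ Zara: 06:05-11:15, 11:30-11:45, 16:25-18:30.
Keanu ∩ Zara ∩ Nikolai: 06:05-10:10, 17:05-18:30.
Keanu ∩ Zara ∩ Nikolai ∩ Diego: 06:05-10:10, 17:05-18:30.
Summing the common windows: 245 + 85 = 330 minutes.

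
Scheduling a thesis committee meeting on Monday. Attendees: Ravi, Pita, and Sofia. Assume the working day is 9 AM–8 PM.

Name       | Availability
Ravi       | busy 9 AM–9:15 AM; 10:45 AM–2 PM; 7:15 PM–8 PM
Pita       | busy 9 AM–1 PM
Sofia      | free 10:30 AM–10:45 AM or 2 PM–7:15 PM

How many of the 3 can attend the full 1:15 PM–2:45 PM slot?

Ravi free: 09:15-10:45, 14:00-19:15 (invert busy blocks within the working day).
Pita free: 13:00-20:00 (invert busy blocks within the working day).
Sofia free: 10:30-10:45, 14:00-19:15.
Pita can make the full 13:15-14:45 slot — that's 1.

1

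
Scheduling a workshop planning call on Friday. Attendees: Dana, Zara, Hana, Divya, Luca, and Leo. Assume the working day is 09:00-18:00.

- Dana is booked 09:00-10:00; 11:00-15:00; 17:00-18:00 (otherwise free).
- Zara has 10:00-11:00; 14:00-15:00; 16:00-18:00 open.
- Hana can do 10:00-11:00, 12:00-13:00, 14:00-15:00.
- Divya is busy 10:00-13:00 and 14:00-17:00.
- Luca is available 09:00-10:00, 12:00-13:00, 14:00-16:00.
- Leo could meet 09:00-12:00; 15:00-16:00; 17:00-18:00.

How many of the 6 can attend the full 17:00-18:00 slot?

Dana free: 10:00-11:00, 15:00-17:00 (invert busy blocks within the working day).
Zara free: 10:00-11:00, 14:00-15:00, 16:00-18:00.
Hana free: 10:00-11:00, 12:00-13:00, 14:00-15:00.
Divya free: 09:00-10:00, 13:00-14:00, 17:00-18:00 (invert busy blocks within the working day).
Luca free: 09:00-10:00, 12:00-13:00, 14:00-16:00.
Leo free: 09:00-12:00, 15:00-16:00, 17:00-18:00.
Zara, Divya, and Leo can make the full 17:00-18:00 slot — that's 3.

3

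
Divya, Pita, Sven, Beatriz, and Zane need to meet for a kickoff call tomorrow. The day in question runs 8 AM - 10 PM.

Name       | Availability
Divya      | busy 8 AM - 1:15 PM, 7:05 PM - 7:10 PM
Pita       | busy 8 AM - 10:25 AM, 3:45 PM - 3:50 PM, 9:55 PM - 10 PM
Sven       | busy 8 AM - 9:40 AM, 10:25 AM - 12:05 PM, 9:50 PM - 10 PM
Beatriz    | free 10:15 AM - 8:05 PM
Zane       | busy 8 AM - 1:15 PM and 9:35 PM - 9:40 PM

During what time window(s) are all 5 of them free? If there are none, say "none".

Divya free: 13:15-19:05, 19:10-22:00 (invert busy blocks within the working day).
Pita free: 10:25-15:45, 15:50-21:55 (invert busy blocks within the working day).
Sven free: 09:40-10:25, 12:05-21:50 (invert busy blocks within the working day).
Beatriz free: 10:15-20:05.
Zane free: 13:15-21:35, 21:40-22:00 (invert busy blocks within the working day).
Divya ∩ Pita: 13:15-15:45, 15:50-19:05, 19:10-21:55.
Divya ∩ Pita ∩ Sven: 13:15-15:45, 15:50-19:05, 19:10-21:50.
Divya ∩ Pita ∩ Sven ∩ Beatriz: 13:15-15:45, 15:50-19:05, 19:10-20:05.
Divya ∩ Pita ∩ Sven ∩ Beatriz ∩ Zane: 13:15-15:45, 15:50-19:05, 19:10-20:05.
Those are the intersection windows.

13:15-15:45, 15:50-19:05, 19:10-20:05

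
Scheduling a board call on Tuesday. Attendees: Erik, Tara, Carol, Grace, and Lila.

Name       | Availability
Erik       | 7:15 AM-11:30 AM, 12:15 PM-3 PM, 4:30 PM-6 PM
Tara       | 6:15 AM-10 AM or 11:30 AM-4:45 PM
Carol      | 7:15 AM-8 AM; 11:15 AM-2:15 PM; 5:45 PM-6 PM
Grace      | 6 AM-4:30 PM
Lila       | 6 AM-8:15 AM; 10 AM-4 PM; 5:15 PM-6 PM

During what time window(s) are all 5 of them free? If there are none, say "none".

07:15-08:00, 12:15-14:15

Erik ∩ Tara: 07:15-10:00, 12:15-15:00, 16:30-16:45.
Erik ∩ Tara ∩ Carol: 07:15-08:00, 12:15-14:15.
Erik ∩ Tara ∩ Carol ∩ Grace: 07:15-08:00, 12:15-14:15.
Erik ∩ Tara ∩ Carol ∩ Grace ∩ Lila: 07:15-08:00, 12:15-14:15.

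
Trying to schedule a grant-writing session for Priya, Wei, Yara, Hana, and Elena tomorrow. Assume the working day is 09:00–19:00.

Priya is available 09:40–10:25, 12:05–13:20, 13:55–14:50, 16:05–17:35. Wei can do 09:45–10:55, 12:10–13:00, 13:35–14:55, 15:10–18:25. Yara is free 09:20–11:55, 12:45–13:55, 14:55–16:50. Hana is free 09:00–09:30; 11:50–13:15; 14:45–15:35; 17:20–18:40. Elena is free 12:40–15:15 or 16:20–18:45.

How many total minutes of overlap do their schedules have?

15

Priya ∩ Wei: 09:45-10:25, 12:10-13:00, 13:55-14:50, 16:05-17:35.
Priya ∩ Wei ∩ Yara: 09:45-10:25, 12:45-13:00, 16:05-16:50.
Priya ∩ Wei ∩ Yara ∩ Hana: 12:45-13:00.
Priya ∩ Wei ∩ Yara ∩ Hana ∩ Elena: 12:45-13:00.
So the common availability across everyone is 12:45-13:00.
That's a single block of 15 minutes.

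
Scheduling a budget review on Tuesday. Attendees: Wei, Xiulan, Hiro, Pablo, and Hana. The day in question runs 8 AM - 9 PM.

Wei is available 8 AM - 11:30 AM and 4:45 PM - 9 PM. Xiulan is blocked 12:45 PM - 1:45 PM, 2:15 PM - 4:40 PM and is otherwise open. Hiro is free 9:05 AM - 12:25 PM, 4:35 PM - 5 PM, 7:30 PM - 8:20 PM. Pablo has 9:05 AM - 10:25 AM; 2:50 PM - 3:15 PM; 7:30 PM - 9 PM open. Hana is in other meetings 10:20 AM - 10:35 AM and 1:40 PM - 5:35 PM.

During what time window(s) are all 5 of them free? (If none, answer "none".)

09:05-10:20, 19:30-20:20

Wei free: 08:00-11:30, 16:45-21:00.
Xiulan free: 08:00-12:45, 13:45-14:15, 16:40-21:00 (invert busy blocks within the working day).
Hiro free: 09:05-12:25, 16:35-17:00, 19:30-20:20.
Pablo free: 09:05-10:25, 14:50-15:15, 19:30-21:00.
Hana free: 08:00-10:20, 10:35-13:40, 17:35-21:00 (invert busy blocks within the working day).
Wei ∩ Xiulan: 08:00-11:30, 16:45-21:00.
Wei ∩ Xiulan ∩ Hiro: 09:05-11:30, 16:45-17:00, 19:30-20:20.
Wei ∩ Xiulan ∩ Hiro ∩ Pablo: 09:05-10:25, 19:30-20:20.
Wei ∩ Xiulan ∩ Hiro ∩ Pablo ∩ Hana: 09:05-10:20, 19:30-20:20.
So the common availability across everyone is 09:05-10:20, 19:30-20:20.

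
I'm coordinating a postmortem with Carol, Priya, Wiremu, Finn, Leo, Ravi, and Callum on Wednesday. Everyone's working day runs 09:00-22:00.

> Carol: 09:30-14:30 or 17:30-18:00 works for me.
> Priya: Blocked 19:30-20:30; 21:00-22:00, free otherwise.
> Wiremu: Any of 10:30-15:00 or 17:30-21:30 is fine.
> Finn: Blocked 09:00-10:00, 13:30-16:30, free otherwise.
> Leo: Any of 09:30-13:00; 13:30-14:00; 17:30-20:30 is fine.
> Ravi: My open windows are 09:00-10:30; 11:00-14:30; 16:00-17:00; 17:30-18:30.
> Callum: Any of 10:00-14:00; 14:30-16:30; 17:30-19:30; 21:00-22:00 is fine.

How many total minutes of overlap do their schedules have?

150

Carol free: 09:30-14:30, 17:30-18:00.
Priya free: 09:00-19:30, 20:30-21:00 (invert busy blocks within the working day).
Wiremu free: 10:30-15:00, 17:30-21:30.
Finn free: 10:00-13:30, 16:30-22:00 (invert busy blocks within the working day).
Leo free: 09:30-13:00, 13:30-14:00, 17:30-20:30.
Ravi free: 09:00-10:30, 11:00-14:30, 16:00-17:00, 17:30-18:30.
Callum free: 10:00-14:00, 14:30-16:30, 17:30-19:30, 21:00-22:00.
Carol ∩ Priya: 09:30-14:30, 17:30-18:00.
Carol ∩ Priya ∩ Wiremu: 10:30-14:30, 17:30-18:00.
Carol ∩ Priya ∩ Wiremu ∩ Finn: 10:30-13:30, 17:30-18:00.
Carol ∩ Priya ∩ Wiremu ∩ Finn ∩ Leo: 10:30-13:00, 17:30-18:00.
Carol ∩ Priya ∩ Wiremu ∩ Finn ∩ Leo ∩ Ravi: 11:00-13:00, 17:30-18:00.
Carol ∩ Priya ∩ Wiremu ∩ Finn ∩ Leo ∩ Ravi ∩ Callum: 11:00-13:00, 17:30-18:00.
Those are the intersection windows.
Summing the common windows: 120 + 30 = 150 minutes.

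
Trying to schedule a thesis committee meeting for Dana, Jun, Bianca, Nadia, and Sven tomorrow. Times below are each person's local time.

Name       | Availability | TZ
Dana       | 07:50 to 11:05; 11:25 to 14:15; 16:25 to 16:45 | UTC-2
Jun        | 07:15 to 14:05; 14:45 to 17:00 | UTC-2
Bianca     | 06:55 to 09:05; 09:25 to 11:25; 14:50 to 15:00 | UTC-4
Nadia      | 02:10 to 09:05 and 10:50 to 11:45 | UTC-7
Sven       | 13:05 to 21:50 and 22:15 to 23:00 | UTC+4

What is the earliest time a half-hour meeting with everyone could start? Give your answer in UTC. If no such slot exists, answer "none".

10:55

Dana in UTC: 09:50-13:05, 13:25-16:15, 18:25-18:45 (add 2h to convert from UTC-2).
Jun in UTC: 09:15-16:05, 16:45-19:00 (add 2h to convert from UTC-2).
Bianca in UTC: 10:55-13:05, 13:25-15:25, 18:50-19:00 (add 4h to convert from UTC-4).
Nadia in UTC: 09:10-16:05, 17:50-18:45 (add 7h to convert from UTC-7).
Sven in UTC: 09:05-17:50, 18:15-19:00 (subtract 4h to convert from UTC+4).
Dana ∩ Jun: 09:50-13:05, 13:25-16:05, 18:25-18:45.
Dana ∩ Jun ∩ Bianca: 10:55-13:05, 13:25-15:25.
Dana ∩ Jun ∩ Bianca ∩ Nadia: 10:55-13:05, 13:25-15:25.
Dana ∩ Jun ∩ Bianca ∩ Nadia ∩ Sven: 10:55-13:05, 13:25-15:25.
The first common window of at least 30 minutes is 10:55-13:05, so the earliest start is 10:55.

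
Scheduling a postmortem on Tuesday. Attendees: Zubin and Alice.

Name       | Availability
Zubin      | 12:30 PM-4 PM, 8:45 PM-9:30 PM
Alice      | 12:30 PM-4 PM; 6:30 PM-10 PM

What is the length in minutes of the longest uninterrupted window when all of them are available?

210

Zubin ∩ Alice: 12:30-16:00, 20:45-21:30.
The longest is 12:30-16:00 at 210 minutes.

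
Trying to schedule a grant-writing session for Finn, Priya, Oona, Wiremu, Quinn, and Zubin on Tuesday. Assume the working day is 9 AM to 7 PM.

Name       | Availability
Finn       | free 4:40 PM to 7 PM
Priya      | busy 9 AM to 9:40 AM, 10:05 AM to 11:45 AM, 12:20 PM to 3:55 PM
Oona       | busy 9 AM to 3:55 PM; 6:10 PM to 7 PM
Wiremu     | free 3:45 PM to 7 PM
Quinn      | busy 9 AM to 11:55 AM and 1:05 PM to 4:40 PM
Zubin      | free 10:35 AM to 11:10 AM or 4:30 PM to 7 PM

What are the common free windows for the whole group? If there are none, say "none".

16:40-18:10

Finn free: 16:40-19:00.
Priya free: 09:40-10:05, 11:45-12:20, 15:55-19:00 (invert busy blocks within the working day).
Oona free: 15:55-18:10 (invert busy blocks within the working day).
Wiremu free: 15:45-19:00.
Quinn free: 11:55-13:05, 16:40-19:00 (invert busy blocks within the working day).
Zubin free: 10:35-11:10, 16:30-19:00.
Finn ∩ Priya: 16:40-19:00.
Finn ∩ Priya ∩ Oona: 16:40-18:10.
Finn ∩ Priya ∩ Oona ∩ Wiremu: 16:40-18:10.
Finn ∩ Priya ∩ Oona ∩ Wiremu ∩ Quinn: 16:40-18:10.
Finn ∩ Priya ∩ Oona ∩ Wiremu ∩ Quinn ∩ Zubin: 16:40-18:10.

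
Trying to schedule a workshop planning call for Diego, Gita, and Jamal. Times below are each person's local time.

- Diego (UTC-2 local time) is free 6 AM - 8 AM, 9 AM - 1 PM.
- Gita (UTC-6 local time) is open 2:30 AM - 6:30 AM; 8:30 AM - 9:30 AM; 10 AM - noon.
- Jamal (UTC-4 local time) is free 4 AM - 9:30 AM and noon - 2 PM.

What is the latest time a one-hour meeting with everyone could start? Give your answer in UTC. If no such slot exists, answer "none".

Diego in UTC: 08:00-10:00, 11:00-15:00 (add 2h to convert from UTC-2).
Gita in UTC: 08:30-12:30, 14:30-15:30, 16:00-18:00 (add 6h to convert from UTC-6).
Jamal in UTC: 08:00-13:30, 16:00-18:00 (add 4h to convert from UTC-4).
Diego ∩ Gita: 08:30-10:00, 11:00-12:30, 14:30-15:00.
Diego ∩ Gita ∩ Jamal: 08:30-10:00, 11:00-12:30.
The last common window of at least 60 minutes is 11:00-12:30; a 60-minute meeting can start as late as 11:30 and still end by 12:30.

11:30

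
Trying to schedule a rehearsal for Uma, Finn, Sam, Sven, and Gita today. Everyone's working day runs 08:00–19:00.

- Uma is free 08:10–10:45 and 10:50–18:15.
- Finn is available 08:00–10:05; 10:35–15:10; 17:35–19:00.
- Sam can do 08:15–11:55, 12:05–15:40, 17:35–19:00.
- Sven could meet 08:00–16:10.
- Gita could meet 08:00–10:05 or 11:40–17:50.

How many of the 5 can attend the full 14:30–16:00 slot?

Uma, Sven, and Gita can make the full 14:30-16:00 slot — that's 3.

3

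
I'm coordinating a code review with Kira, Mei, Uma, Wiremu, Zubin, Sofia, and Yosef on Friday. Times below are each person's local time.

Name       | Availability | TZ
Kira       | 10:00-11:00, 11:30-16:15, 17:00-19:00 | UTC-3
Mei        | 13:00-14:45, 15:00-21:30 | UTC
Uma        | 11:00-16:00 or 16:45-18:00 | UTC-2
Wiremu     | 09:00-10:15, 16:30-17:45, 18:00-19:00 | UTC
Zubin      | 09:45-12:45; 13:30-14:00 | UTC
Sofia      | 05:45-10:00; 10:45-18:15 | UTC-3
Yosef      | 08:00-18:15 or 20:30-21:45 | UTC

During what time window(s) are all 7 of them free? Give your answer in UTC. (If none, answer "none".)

none

Kira in UTC: 13:00-14:00, 14:30-19:15, 20:00-22:00 (add 3h to convert from UTC-3).
Mei in UTC: 13:00-14:45, 15:00-21:30.
Uma in UTC: 13:00-18:00, 18:45-20:00 (add 2h to convert from UTC-2).
Wiremu in UTC: 09:00-10:15, 16:30-17:45, 18:00-19:00.
Zubin in UTC: 09:45-12:45, 13:30-14:00.
Sofia in UTC: 08:45-13:00, 13:45-21:15 (add 3h to convert from UTC-3).
Yosef in UTC: 08:00-18:15, 20:30-21:45.
Kira ∩ Mei: 13:00-14:00, 14:30-14:45, 15:00-19:15, 20:00-21:30.
Kira ∩ Mei ∩ Uma: 13:00-14:00, 14:30-14:45, 15:00-18:00, 18:45-19:15.
Kira ∩ Mei ∩ Uma ∩ Wiremu: 16:30-17:45, 18:45-19:00.
Kira ∩ Mei ∩ Uma ∩ Wiremu ∩ Zubin: ∅.
Kira ∩ Mei ∩ Uma ∩ Wiremu ∩ Zubin ∩ Sofia: ∅.
Kira ∩ Mei ∩ Uma ∩ Wiremu ∩ Zubin ∩ Sofia ∩ Yosef: ∅.
There is no time when everyone is free.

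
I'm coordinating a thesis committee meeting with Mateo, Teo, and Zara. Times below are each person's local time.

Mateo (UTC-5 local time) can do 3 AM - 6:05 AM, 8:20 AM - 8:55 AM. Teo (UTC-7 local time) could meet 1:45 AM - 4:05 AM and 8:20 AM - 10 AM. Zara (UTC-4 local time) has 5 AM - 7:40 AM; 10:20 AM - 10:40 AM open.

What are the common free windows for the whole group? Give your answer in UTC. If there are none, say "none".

Mateo in UTC: 08:00-11:05, 13:20-13:55 (add 5h to convert from UTC-5).
Teo in UTC: 08:45-11:05, 15:20-17:00 (add 7h to convert from UTC-7).
Zara in UTC: 09:00-11:40, 14:20-14:40 (add 4h to convert from UTC-4).
Mateo ∩ Teo: 08:45-11:05.
Mateo ∩ Teo ∩ Zara: 09:00-11:05.

09:00-11:05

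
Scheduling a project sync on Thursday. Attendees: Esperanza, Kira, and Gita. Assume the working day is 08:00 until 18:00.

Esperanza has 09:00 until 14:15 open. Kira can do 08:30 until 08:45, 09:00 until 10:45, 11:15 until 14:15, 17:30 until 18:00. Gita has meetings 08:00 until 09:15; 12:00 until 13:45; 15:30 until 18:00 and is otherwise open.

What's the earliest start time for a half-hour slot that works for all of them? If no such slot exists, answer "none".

Esperanza free: 09:00-14:15.
Kira free: 08:30-08:45, 09:00-10:45, 11:15-14:15, 17:30-18:00.
Gita free: 09:15-12:00, 13:45-15:30 (invert busy blocks within the working day).
Esperanza ∩ Kira: 09:00-10:45, 11:15-14:15.
Esperanza ∩ Kira ∩ Gita: 09:15-10:45, 11:15-12:00, 13:45-14:15.
The first common window of at least 30 minutes is 09:15-10:45, so the earliest start is 09:15.

09:15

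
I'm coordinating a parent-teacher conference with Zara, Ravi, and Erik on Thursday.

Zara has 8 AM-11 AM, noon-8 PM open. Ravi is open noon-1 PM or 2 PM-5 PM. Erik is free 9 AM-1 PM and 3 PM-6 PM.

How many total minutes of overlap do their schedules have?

Zara ∩ Ravi: 12:00-13:00, 14:00-17:00.
Zara ∩ Ravi ∩ Erik: 12:00-13:00, 15:00-17:00.
Summing the common windows: 60 + 120 = 180 minutes.

180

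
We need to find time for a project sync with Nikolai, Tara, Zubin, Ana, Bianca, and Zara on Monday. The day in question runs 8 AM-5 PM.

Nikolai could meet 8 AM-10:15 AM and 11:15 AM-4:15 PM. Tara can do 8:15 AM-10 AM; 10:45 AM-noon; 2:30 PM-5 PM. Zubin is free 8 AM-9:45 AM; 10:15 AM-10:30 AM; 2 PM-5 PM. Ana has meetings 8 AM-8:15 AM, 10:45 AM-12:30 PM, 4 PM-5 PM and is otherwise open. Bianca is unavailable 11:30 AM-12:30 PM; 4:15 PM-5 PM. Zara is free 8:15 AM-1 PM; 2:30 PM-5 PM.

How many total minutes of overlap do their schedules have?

180

Nikolai free: 08:00-10:15, 11:15-16:15.
Tara free: 08:15-10:00, 10:45-12:00, 14:30-17:00.
Zubin free: 08:00-09:45, 10:15-10:30, 14:00-17:00.
Ana free: 08:15-10:45, 12:30-16:00 (invert busy blocks within the working day).
Bianca free: 08:00-11:30, 12:30-16:15 (invert busy blocks within the working day).
Zara free: 08:15-13:00, 14:30-17:00.
Nikolai ∩ Tara: 08:15-10:00, 11:15-12:00, 14:30-16:15.
Nikolai ∩ Tara ∩ Zubin: 08:15-09:45, 14:30-16:15.
Nikolai ∩ Tara ∩ Zubin ∩ Ana: 08:15-09:45, 14:30-16:00.
Nikolai ∩ Tara ∩ Zubin ∩ Ana ∩ Bianca: 08:15-09:45, 14:30-16:00.
Nikolai ∩ Tara ∩ Zubin ∩ Ana ∩ Bianca ∩ Zara: 08:15-09:45, 14:30-16:00.
Summing the common windows: 90 + 90 = 180 minutes.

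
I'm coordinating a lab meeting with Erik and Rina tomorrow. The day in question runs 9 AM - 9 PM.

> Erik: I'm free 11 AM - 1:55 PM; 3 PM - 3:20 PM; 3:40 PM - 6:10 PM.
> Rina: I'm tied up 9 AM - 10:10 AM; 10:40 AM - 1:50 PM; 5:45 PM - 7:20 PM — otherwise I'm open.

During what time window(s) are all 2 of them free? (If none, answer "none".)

13:50-13:55, 15:00-15:20, 15:40-17:45

Erik free: 11:00-13:55, 15:00-15:20, 15:40-18:10.
Rina free: 10:10-10:40, 13:50-17:45, 19:20-21:00 (invert busy blocks within the working day).
Erik ∩ Rina: 13:50-13:55, 15:00-15:20, 15:40-17:45.
Those are the intersection windows.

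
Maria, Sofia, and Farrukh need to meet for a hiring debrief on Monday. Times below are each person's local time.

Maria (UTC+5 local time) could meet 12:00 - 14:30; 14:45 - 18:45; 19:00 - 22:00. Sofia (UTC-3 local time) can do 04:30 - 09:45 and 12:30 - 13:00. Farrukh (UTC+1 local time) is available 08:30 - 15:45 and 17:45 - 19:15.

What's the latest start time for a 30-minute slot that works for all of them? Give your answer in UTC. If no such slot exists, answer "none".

Maria in UTC: 07:00-09:30, 09:45-13:45, 14:00-17:00 (subtract 5h to convert from UTC+5).
Sofia in UTC: 07:30-12:45, 15:30-16:00 (add 3h to convert from UTC-3).
Farrukh in UTC: 07:30-14:45, 16:45-18:15 (subtract 1h to convert from UTC+1).
Maria ∩ Sofia: 07:30-09:30, 09:45-12:45, 15:30-16:00.
Maria ∩ Sofia ∩ Farrukh: 07:30-09:30, 09:45-12:45.
Those are the intersection windows.
The last common window of at least 30 minutes is 09:45-12:45; a 30-minute meeting can start as late as 12:15 and still end by 12:45.

12:15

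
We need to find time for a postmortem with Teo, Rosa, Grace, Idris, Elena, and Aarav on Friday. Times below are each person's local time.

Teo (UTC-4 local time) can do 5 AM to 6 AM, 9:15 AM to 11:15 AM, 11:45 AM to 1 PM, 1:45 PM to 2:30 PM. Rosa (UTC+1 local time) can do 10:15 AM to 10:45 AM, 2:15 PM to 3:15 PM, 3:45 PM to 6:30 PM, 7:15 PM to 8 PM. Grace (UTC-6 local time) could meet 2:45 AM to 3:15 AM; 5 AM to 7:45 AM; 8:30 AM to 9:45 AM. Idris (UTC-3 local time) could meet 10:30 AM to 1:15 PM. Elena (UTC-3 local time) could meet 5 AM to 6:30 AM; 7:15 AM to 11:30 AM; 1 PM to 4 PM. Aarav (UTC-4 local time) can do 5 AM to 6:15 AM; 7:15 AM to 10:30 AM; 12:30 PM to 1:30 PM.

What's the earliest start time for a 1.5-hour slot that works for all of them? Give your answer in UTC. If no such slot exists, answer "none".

Teo in UTC: 09:00-10:00, 13:15-15:15, 15:45-17:00, 17:45-18:30 (add 4h to convert from UTC-4).
Rosa in UTC: 09:15-09:45, 13:15-14:15, 14:45-17:30, 18:15-19:00 (subtract 1h to convert from UTC+1).
Grace in UTC: 08:45-09:15, 11:00-13:45, 14:30-15:45 (add 6h to convert from UTC-6).
Idris in UTC: 13:30-16:15 (add 3h to convert from UTC-3).
Elena in UTC: 08:00-09:30, 10:15-14:30, 16:00-19:00 (add 3h to convert from UTC-3).
Aarav in UTC: 09:00-10:15, 11:15-14:30, 16:30-17:30 (add 4h to convert from UTC-4).
Teo ∩ Rosa: 09:15-09:45, 13:15-14:15, 14:45-15:15, 15:45-17:00, 18:15-18:30.
Teo ∩ Rosa ∩ Grace: 13:15-13:45, 14:45-15:15.
Teo ∩ Rosa ∩ Grace ∩ Idris: 13:30-13:45, 14:45-15:15.
Teo ∩ Rosa ∩ Grace ∩ Idris ∩ Elena: 13:30-13:45.
Teo ∩ Rosa ∩ Grace ∩ Idris ∩ Elena ∩ Aarav: 13:30-13:45.
No common window is at least 90 minutes long.

none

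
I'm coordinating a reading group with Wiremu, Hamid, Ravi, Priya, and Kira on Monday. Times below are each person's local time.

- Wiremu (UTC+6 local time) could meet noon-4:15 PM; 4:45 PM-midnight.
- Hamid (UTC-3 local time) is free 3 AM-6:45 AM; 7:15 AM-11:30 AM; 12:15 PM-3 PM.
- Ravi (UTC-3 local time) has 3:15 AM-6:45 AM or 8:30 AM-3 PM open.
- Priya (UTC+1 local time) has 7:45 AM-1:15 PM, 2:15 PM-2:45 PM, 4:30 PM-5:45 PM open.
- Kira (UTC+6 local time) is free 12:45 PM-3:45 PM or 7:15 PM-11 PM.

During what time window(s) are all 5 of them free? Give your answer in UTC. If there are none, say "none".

06:45-09:45, 13:15-13:45, 15:30-16:45

Wiremu in UTC: 06:00-10:15, 10:45-18:00 (subtract 6h to convert from UTC+6).
Hamid in UTC: 06:00-09:45, 10:15-14:30, 15:15-18:00 (add 3h to convert from UTC-3).
Ravi in UTC: 06:15-09:45, 11:30-18:00 (add 3h to convert from UTC-3).
Priya in UTC: 06:45-12:15, 13:15-13:45, 15:30-16:45 (subtract 1h to convert from UTC+1).
Kira in UTC: 06:45-09:45, 13:15-17:00 (subtract 6h to convert from UTC+6).
Wiremu ∩ Hamid: 06:00-09:45, 10:45-14:30, 15:15-18:00.
Wiremu ∩ Hamid ∩ Ravi: 06:15-09:45, 11:30-14:30, 15:15-18:00.
Wiremu ∩ Hamid ∩ Ravi ∩ Priya: 06:45-09:45, 11:30-12:15, 13:15-13:45, 15:30-16:45.
Wiremu ∩ Hamid ∩ Ravi ∩ Priya ∩ Kira: 06:45-09:45, 13:15-13:45, 15:30-16:45.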